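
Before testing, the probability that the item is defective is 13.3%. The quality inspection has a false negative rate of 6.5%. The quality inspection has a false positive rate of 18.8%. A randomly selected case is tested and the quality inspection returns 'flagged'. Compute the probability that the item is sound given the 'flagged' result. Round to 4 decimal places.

Write H for 'the item is defective'. Prior odds H:¬H = 0.133/0.867 = 0.15340. For the 'flagged' outcome, the likelihood ratio is 0.935/0.188 = 4.9734.
Posterior odds = 0.15340 × 4.9734 = 0.76293, so P(H|E) = 0.76293/(1+0.76293) = 0.4328. Then P(¬H|E) = 1 − 0.4328 = 0.5672.

P(¬H | E) ≈ 0.5672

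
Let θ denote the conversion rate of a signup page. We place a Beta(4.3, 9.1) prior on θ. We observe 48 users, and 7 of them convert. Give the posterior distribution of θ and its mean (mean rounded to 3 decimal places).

Posterior: Beta(11.3, 50.1); mean ≈ 0.184

Observing 7 successes and 41 failures updates Beta(4.3, 9.1) by adding the success and failure counts to the two shape parameters: α = 4.3+7 = 11.3, β = 9.1+41 = 50.1.
E[θ | data] = 11.3/(11.3+50.1) = 0.184.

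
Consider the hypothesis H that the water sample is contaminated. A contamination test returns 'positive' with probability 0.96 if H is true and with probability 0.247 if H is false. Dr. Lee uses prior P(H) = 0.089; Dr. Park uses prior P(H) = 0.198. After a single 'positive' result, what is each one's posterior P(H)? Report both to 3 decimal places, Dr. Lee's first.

Dr. Lee: 0.275; Dr. Park: 0.490

P('+'|H) = 0.96, P('+'|¬H) = 0.247.
Dr. Lee: numerator 0.96·0.089 = 0.085440; evidence = 0.085440+0.247·0.911 = 0.31046; posterior = 0.275.
Dr. Park: numerator 0.96·0.198 = 0.19008; evidence = 0.19008+0.247·0.802 = 0.38817; posterior = 0.490.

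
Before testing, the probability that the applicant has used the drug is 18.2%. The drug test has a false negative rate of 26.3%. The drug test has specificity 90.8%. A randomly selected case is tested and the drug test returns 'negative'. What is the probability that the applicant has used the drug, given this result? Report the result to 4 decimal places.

P(H | E) ≈ 0.0605

Let H be the event that the applicant has used the drug. P(H) = 0.182, so P(¬H) = 0.818. With E the 'negative' result, P(E|H) = 0.263 and P(E|¬H) = 0.908.
P(E) = 0.263·0.182 + 0.908·0.818 = 0.047866 + 0.74274 = 0.79061.
By Bayes' theorem, P(H|E) = 0.047866 / 0.79061 = 0.0605.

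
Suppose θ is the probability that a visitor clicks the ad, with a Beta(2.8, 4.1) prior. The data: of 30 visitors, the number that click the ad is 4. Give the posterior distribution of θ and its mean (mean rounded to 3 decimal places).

The binomial likelihood is conjugate to the Beta prior: with 4 successes and 26 failures, the posterior is Beta(2.8+4, 4.1+26) = Beta(6.8, 30.1).
E[θ | data] = 6.8/(6.8+30.1) = 0.184.

Posterior: Beta(6.8, 30.1); mean ≈ 0.184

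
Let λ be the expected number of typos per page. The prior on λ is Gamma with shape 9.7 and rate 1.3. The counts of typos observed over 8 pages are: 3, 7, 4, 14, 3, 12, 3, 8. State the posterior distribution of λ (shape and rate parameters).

Posterior: Gamma(shape=63.7, rate=9.3)

The Poisson likelihood adds the total count to the shape and the number of exposure periods to the rate. Here ∑xᵢ = 54 and n = 8, so shape 9.7→63.7 and rate 1.3→9.3.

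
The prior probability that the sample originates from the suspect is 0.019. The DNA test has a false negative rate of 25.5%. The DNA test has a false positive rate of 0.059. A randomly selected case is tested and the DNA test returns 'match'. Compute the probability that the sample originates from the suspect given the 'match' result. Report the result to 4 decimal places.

Let H be the event that the sample originates from the suspect. P(H) = 0.019, so P(¬H) = 0.981. With E the 'match' result, P(E|H) = 0.745 and P(E|¬H) = 0.059.
P(E) = 0.745·0.019 + 0.059·0.981 = 0.014155 + 0.057879 = 0.072034.
By Bayes' theorem, P(H|E) = 0.014155 / 0.072034 = 0.1965.

P(H | E) ≈ 0.1965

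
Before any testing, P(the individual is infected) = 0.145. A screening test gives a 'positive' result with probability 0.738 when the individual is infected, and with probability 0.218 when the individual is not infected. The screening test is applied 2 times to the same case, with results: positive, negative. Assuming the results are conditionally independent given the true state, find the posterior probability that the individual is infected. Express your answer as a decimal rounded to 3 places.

Posterior P(H) ≈ 0.161

With H the event that the individual is infected, the joint likelihood of the observed sequence is P(data|H) = 0.738·0.262 = 0.19336 and P(data|¬H) = 0.218·0.782 = 0.17048.
Bayes: P(H|data) = 0.145·0.19336 / (0.145·0.19336 + 0.855·0.17048) = 0.028037/0.17379 = 0.1613.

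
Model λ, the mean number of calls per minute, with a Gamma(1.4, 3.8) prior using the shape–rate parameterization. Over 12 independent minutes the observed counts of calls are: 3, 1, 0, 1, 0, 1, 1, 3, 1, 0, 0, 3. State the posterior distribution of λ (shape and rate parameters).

The Poisson likelihood adds the total count to the shape and the number of exposure periods to the rate. Here ∑xᵢ = 14 and n = 12, so shape 1.4→15.4 and rate 3.8→15.8.

Posterior: Gamma(shape=15.4, rate=15.8)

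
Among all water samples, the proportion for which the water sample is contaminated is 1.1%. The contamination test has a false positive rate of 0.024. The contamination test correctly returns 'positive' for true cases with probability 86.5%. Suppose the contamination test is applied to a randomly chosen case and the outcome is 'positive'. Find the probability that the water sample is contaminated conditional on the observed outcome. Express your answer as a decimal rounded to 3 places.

Let H be the event that the water sample is contaminated. P(H) = 0.011, so P(¬H) = 0.989. With E the 'positive' result, P(E|H) = 0.865 and P(E|¬H) = 0.024.
P(E) = 0.865·0.011 + 0.024·0.989 = 0.0095150 + 0.023736 = 0.033251.
By Bayes' theorem, P(H|E) = 0.0095150 / 0.033251 = 0.286.

P(H | E) ≈ 0.286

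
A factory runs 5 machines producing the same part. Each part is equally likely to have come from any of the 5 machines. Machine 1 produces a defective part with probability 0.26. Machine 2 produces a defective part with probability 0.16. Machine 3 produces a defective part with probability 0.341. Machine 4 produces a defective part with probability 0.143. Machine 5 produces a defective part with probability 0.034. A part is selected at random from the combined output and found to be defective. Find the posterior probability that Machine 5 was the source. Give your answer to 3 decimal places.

Posterior probability ≈ 0.036

P(defective|M1) = 0.26; P(defective|M2) = 0.16; P(defective|M3) = 0.341; P(defective|M4) = 0.143; P(defective|M5) = 0.034.
Prior × likelihood for each source: 0.2·0.26=0.05200, 0.2·0.16=0.03200, 0.2·0.341=0.06820, 0.2·0.143=0.02860, 0.2·0.034=0.006800. Summing gives P(defective) = 0.18760.
P(Machine 5 | defective) = 0.006800 / 0.18760 = 0.036.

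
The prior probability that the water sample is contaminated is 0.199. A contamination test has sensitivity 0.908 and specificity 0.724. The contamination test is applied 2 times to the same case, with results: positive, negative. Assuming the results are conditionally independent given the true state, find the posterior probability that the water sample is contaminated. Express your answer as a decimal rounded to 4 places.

Posterior P(H) ≈ 0.0941

Let H be the event that the water sample is contaminated; start with P(H) = 0.199. P('positive'|H) = 0.908, P('positive'|¬H) = 0.276.
Update on result 1 ('positive'): P(H) ← 0.908·0.1990 / (0.908·0.1990 + 0.276·0.8010) = 0.18069/0.40177 = 0.4497.
Update on result 2 ('negative'): P(H) ← 0.092·0.4497 / (0.092·0.4497 + 0.724·0.5503) = 0.041376/0.43976 = 0.0941.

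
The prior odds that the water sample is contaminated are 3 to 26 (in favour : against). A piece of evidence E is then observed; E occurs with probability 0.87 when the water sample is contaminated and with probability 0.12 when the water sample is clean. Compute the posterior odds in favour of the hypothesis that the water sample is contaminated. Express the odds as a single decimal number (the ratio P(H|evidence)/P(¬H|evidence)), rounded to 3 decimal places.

Posterior odds ≈ 0.837

Prior odds = 3/26 = 0.11538.
Likelihood ratio for E = 0.87/0.12 = 7.2500.
Posterior odds = prior odds × LR = 0.83654.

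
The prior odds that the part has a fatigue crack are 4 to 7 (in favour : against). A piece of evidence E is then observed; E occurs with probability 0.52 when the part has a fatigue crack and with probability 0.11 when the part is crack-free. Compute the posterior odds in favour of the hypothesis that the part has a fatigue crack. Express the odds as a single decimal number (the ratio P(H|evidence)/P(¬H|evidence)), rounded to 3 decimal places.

Posterior odds ≈ 2.701

Prior odds = 4/7 = 0.57143.
Likelihood ratio for E = 0.52/0.11 = 4.7273.
Posterior odds = prior odds × LR = 2.7013.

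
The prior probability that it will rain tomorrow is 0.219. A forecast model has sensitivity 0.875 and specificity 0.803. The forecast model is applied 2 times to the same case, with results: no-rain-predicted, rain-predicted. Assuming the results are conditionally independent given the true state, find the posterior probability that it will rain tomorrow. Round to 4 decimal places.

Posterior P(H) ≈ 0.1624

Let H be the event that it will rain tomorrow; start with P(H) = 0.219. P('rain-predicted'|H) = 0.875, P('rain-predicted'|¬H) = 0.197.
Update on result 1 ('no-rain-predicted'): P(H) ← 0.125·0.2190 / (0.125·0.2190 + 0.803·0.7810) = 0.027375/0.65452 = 0.0418.
Update on result 2 ('rain-predicted'): P(H) ← 0.875·0.0418 / (0.875·0.0418 + 0.197·0.9582) = 0.036597/0.22536 = 0.1624.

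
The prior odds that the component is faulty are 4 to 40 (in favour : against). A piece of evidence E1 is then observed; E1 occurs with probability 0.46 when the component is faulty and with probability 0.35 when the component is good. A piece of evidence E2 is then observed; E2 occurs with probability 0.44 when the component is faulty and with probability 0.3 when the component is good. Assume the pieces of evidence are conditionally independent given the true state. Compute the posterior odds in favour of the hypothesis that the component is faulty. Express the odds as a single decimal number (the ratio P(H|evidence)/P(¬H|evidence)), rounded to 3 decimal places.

Prior odds = 4/40 = 0.10000. In log-odds, ln(0.10000) = -2.3026.
Add log likelihood ratios: ln(1.3143) + ln(1.4667) = 0.65629.
Posterior log-odds = -1.6463, so posterior odds = exp(-1.6463) = 0.19276.

Posterior odds ≈ 0.193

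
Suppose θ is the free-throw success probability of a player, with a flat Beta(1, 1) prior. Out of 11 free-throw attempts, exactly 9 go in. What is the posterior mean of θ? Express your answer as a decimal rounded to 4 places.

Observing 9 successes and 2 failures updates Beta(1, 1) by adding the success and failure counts to the two shape parameters: α = 1+9 = 10, β = 1+2 = 3.
Posterior mean = α/(α+β) = 10/13 = 0.7692.

Posterior mean ≈ 0.7692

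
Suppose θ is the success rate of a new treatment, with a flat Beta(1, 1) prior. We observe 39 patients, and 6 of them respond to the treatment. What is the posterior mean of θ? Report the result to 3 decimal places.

Observing 6 successes and 33 failures updates Beta(1, 1) by adding the success and failure counts to the two shape parameters: α = 1+6 = 7, β = 1+33 = 34.
E[θ | data] = 7/(7+34) = 0.171.

Posterior mean ≈ 0.171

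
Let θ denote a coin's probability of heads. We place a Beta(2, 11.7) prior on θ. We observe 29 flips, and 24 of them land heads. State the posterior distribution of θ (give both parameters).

The binomial likelihood is conjugate to the Beta prior: with 24 successes and 5 failures, the posterior is Beta(2+24, 11.7+5) = Beta(26, 16.7).

Posterior: Beta(26, 16.7)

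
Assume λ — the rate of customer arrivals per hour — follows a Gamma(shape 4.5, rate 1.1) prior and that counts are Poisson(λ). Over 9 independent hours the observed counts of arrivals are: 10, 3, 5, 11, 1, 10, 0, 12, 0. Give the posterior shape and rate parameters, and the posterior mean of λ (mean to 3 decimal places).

Total count ∑xᵢ = 52 over n = 9 hours.
Gamma is conjugate to the Poisson likelihood: posterior is Gamma(shape = 4.5+52 = 56.5, rate = 1.1+9 = 10.1).
E[λ | data] = 56.5/10.1 = 5.594.

Posterior: Gamma(shape=56.5, rate=10.1); mean ≈ 5.594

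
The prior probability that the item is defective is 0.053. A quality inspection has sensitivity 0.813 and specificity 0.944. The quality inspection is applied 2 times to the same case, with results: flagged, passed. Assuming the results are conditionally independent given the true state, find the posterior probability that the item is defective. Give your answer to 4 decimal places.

Posterior P(H) ≈ 0.1386

Let H be the event that the item is defective; start with P(H) = 0.053. P('flagged'|H) = 0.813, P('flagged'|¬H) = 0.056.
Update on result 1 ('flagged'): P(H) ← 0.813·0.0530 / (0.813·0.0530 + 0.056·0.9470) = 0.043089/0.096121 = 0.4483.
Update on result 2 ('passed'): P(H) ← 0.187·0.4483 / (0.187·0.4483 + 0.944·0.5517) = 0.083828/0.60465 = 0.1386.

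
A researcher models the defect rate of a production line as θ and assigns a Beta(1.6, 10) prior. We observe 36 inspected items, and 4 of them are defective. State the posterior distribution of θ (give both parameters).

Posterior: Beta(5.6, 42)

Observing 4 successes and 32 failures updates Beta(1.6, 10) by adding the success and failure counts to the two shape parameters: α = 1.6+4 = 5.6, β = 10+32 = 42.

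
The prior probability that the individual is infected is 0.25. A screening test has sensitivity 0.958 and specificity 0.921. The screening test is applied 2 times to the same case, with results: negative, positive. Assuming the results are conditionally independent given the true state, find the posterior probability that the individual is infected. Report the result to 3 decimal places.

Let H be the event that the individual is infected; start with P(H) = 0.25. P('positive'|H) = 0.958, P('positive'|¬H) = 0.079.
Update on result 1 ('negative'): P(H) ← 0.042·0.2500 / (0.042·0.2500 + 0.921·0.7500) = 0.010500/0.70125 = 0.0150.
Update on result 2 ('positive'): P(H) ← 0.958·0.0150 / (0.958·0.0150 + 0.079·0.9850) = 0.014344/0.092161 = 0.1556.

Posterior P(H) ≈ 0.156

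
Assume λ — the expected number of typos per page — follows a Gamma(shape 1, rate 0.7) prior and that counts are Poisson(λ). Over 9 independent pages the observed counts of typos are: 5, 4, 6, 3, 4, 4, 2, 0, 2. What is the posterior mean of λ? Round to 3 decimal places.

The Poisson likelihood adds the total count to the shape and the number of exposure periods to the rate. Here ∑xᵢ = 30 and n = 9, so shape 1→31 and rate 0.7→9.7.
Posterior mean = shape/rate = 31/9.7 = 3.196.

Posterior mean ≈ 3.196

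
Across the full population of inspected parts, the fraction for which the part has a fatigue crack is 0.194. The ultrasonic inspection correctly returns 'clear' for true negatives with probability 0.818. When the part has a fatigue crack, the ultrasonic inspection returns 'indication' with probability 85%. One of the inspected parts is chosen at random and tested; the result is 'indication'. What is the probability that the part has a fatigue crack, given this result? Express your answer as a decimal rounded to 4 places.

Write H for 'the part has a fatigue crack'. Prior odds H:¬H = 0.194/0.806 = 0.24069. For the 'indication' outcome, the likelihood ratio is 0.85/0.182 = 4.6703.
Posterior odds = 0.24069 × 4.6703 = 1.1241, so P(H|E) = 1.1241/(1+1.1241) = 0.5292.

P(H | E) ≈ 0.5292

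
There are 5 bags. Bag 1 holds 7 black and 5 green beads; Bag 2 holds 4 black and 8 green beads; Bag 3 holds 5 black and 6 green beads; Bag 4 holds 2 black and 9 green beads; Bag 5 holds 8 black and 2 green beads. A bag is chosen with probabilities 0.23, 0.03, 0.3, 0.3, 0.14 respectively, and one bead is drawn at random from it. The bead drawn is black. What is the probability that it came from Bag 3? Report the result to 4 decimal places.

Posterior probability ≈ 0.3050

Tabulate prior·likelihood by source: [1] prior 0.23, lik 0.5833, product 0.1342; [2] prior 0.03, lik 0.3333, product 0.01000; [3] prior 0.3, lik 0.4545, product 0.1364; [4] prior 0.3, lik 0.1818, product 0.05455; [5] prior 0.14, lik 0.8, product 0.1120.
Normalizing constant = 0.44708; the posterior for Bag 3 is its product over the sum, 0.1364/0.44708 = 0.3050.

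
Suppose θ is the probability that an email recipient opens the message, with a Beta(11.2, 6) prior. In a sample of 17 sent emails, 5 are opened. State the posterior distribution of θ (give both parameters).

Posterior: Beta(16.2, 18)

Observing 5 successes and 12 failures updates Beta(11.2, 6) by adding the success and failure counts to the two shape parameters: α = 11.2+5 = 16.2, β = 6+12 = 18.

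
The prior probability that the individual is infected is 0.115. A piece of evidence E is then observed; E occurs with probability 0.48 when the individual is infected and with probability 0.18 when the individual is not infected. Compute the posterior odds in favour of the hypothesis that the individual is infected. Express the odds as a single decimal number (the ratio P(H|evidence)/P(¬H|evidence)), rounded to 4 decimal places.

Prior odds = 0.115/(1−0.115) = 0.12994. In log-odds, ln(0.12994) = -2.0407.
Add log likelihood ratio: ln(2.6667) = 0.98083.
Posterior log-odds = -1.0598, so posterior odds = exp(-1.0598) = 0.34652.

Posterior odds ≈ 0.3465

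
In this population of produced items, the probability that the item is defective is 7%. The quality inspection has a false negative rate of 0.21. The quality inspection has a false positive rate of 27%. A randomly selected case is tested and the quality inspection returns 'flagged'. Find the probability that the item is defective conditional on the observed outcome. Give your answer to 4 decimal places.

Let H be the event that the item is defective. P(H) = 0.07, so P(¬H) = 0.93. With E the 'flagged' result, P(E|H) = 0.79 and P(E|¬H) = 0.27.
P(E) = 0.79·0.07 + 0.27·0.93 = 0.055300 + 0.25110 = 0.30640.
By Bayes' theorem, P(H|E) = 0.055300 / 0.30640 = 0.1805.

P(H | E) ≈ 0.1805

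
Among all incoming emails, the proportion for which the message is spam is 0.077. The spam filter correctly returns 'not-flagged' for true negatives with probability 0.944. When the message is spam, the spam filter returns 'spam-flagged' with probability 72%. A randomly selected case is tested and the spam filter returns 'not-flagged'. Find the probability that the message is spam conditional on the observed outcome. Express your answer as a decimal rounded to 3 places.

Let H be the event that the message is spam. P(H) = 0.077, so P(¬H) = 0.923. With E the 'not-flagged' result, P(E|H) = 0.28 and P(E|¬H) = 0.944.
P(E) = 0.28·0.077 + 0.944·0.923 = 0.021560 + 0.87131 = 0.89287.
By Bayes' theorem, P(H|E) = 0.021560 / 0.89287 = 0.024.

P(H | E) ≈ 0.024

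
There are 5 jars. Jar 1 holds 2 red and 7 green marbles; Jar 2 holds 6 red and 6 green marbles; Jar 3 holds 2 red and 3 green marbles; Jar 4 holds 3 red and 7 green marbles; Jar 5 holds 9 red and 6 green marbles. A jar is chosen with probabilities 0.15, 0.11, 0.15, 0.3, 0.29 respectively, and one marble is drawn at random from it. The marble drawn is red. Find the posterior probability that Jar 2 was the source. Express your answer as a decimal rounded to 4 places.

P(red|Jar 1) = 0.2222; P(red|Jar 2) = 0.5; P(red|Jar 3) = 0.4; P(red|Jar 4) = 0.3; P(red|Jar 5) = 0.6.
Prior × likelihood for each source: 0.15·0.2222=0.03333, 0.11·0.5=0.05500, 0.15·0.4=0.06000, 0.3·0.3=0.09000, 0.29·0.6=0.1740. Summing gives P(red) = 0.41233.
P(Jar 2 | red) = 0.05500 / 0.41233 = 0.1334.

Posterior probability ≈ 0.1334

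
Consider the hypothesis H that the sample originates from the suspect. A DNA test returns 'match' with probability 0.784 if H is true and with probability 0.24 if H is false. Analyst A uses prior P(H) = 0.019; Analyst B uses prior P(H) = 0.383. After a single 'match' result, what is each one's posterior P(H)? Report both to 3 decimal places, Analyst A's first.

The likelihood ratio for a 'match' result is 0.784/0.24 = 3.2667.
Analyst A: prior odds 0.019/0.981 = 0.019368; posterior odds 0.063269; posterior probability 0.060.
Analyst B: prior odds 0.383/0.617 = 0.62075; posterior odds 2.0278; posterior probability 0.670.

Analyst A: 0.060; Analyst B: 0.670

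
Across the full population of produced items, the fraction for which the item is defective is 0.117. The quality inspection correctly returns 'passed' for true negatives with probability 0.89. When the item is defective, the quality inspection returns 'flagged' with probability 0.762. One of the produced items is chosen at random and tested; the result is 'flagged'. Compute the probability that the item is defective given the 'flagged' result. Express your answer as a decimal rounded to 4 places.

Write H for 'the item is defective'. Prior odds H:¬H = 0.117/0.883 = 0.13250. For the 'flagged' outcome, the likelihood ratio is 0.762/0.11 = 6.9273.
Posterior odds = 0.13250 × 6.9273 = 0.91788, so P(H|E) = 0.91788/(1+0.91788) = 0.4786.

P(H | E) ≈ 0.4786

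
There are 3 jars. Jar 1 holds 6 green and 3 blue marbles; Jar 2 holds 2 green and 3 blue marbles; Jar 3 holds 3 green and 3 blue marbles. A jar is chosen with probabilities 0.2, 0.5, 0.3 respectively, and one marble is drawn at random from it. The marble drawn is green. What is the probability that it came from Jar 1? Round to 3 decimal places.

Posterior probability ≈ 0.276

Tabulate prior·likelihood by source: [1] prior 0.2, lik 0.6667, product 0.1333; [2] prior 0.5, lik 0.4, product 0.2000; [3] prior 0.3, lik 0.5, product 0.1500.
Normalizing constant = 0.48333; the posterior for Jar 1 is its product over the sum, 0.1333/0.48333 = 0.276.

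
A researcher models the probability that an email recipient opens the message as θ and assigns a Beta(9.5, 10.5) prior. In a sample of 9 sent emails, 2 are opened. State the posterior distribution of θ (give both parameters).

Observing 2 successes and 7 failures updates Beta(9.5, 10.5) by adding the success and failure counts to the two shape parameters: α = 9.5+2 = 11.5, β = 10.5+7 = 17.5.

Posterior: Beta(11.5, 17.5)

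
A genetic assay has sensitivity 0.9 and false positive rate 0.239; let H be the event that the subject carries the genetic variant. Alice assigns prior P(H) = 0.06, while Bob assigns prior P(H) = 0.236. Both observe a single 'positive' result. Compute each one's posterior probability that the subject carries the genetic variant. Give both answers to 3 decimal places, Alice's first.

P('+'|H) = 0.9, P('+'|¬H) = 0.239.
Alice: numerator 0.9·0.06 = 0.054000; evidence = 0.054000+0.239·0.94 = 0.27866; posterior = 0.194.
Bob: numerator 0.9·0.236 = 0.21240; evidence = 0.21240+0.239·0.764 = 0.39500; posterior = 0.538.

Alice: 0.194; Bob: 0.538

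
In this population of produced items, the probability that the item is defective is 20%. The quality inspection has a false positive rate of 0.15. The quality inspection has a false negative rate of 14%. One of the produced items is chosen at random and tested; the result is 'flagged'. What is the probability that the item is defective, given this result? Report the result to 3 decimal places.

P(H | E) ≈ 0.589

Let H be the event that the item is defective. P(H) = 0.2, so P(¬H) = 0.8. With E the 'flagged' result, P(E|H) = 0.86 and P(E|¬H) = 0.15.
P(E) = 0.86·0.2 + 0.15·0.8 = 0.17200 + 0.12000 = 0.29200.
By Bayes' theorem, P(H|E) = 0.17200 / 0.29200 = 0.589.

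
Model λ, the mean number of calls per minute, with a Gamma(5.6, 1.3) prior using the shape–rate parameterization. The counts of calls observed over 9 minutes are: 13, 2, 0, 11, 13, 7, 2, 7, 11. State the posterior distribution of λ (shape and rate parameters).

Total count ∑xᵢ = 66 over n = 9 minutes.
Gamma is conjugate to the Poisson likelihood: posterior is Gamma(shape = 5.6+66 = 71.6, rate = 1.3+9 = 10.3).

Posterior: Gamma(shape=71.6, rate=10.3)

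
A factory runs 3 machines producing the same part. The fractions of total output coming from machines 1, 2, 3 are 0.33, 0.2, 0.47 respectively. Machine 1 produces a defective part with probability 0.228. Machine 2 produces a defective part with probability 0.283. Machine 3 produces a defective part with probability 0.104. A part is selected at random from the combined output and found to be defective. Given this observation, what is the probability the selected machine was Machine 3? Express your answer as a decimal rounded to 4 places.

P(defective|M1) = 0.228; P(defective|M2) = 0.283; P(defective|M3) = 0.104.
Prior × likelihood for each source: 0.33·0.228=0.07524, 0.2·0.283=0.05660, 0.47·0.104=0.04888. Summing gives P(defective) = 0.18072.
P(Machine 3 | defective) = 0.04888 / 0.18072 = 0.2705.

Posterior probability ≈ 0.2705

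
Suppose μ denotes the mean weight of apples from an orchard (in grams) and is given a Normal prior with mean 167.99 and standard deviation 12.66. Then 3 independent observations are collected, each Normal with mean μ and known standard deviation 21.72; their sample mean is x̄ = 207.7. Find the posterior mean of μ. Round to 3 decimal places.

Posterior mean ≈ 188.034

Prior precision 1/τ₀² = 1/12.66² = 0.00623925; data precision n/σ² = 3/21.72² = 0.00635919.
Posterior precision = 0.00623925 + 0.00635919 = 0.0125984.
Posterior mean = (0.00623925·167.99 + 0.00635919·207.7) / 0.0125984 = 188.034.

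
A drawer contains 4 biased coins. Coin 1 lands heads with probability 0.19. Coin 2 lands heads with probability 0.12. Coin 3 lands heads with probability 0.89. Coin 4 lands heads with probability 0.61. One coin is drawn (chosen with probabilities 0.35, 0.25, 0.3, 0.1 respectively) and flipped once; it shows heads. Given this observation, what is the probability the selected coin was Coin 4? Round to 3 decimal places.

P(heads|C1) = 0.19; P(heads|C2) = 0.12; P(heads|C3) = 0.89; P(heads|C4) = 0.61.
Prior × likelihood for each source: 0.35·0.19=0.06650, 0.25·0.12=0.03000, 0.3·0.89=0.2670, 0.1·0.61=0.06100. Summing gives P(heads) = 0.42450.
P(Coin 4 | heads) = 0.06100 / 0.42450 = 0.144.

Posterior probability ≈ 0.144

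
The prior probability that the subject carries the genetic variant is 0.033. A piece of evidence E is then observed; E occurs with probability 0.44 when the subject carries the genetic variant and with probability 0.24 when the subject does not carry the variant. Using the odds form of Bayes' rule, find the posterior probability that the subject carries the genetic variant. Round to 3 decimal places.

Posterior probability ≈ 0.059

Prior odds = 0.033/(1−0.033) = 0.034126.
Likelihood ratio for E = 0.44/0.24 = 1.8333.
Posterior odds = prior odds × LR = 0.062565.
Posterior probability = odds/(1+odds) = 0.062565/1.0626 = 0.059.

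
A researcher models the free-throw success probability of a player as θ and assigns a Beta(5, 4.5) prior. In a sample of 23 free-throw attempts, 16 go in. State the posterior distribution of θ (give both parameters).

Observing 16 successes and 7 failures updates Beta(5, 4.5) by adding the success and failure counts to the two shape parameters: α = 5+16 = 21, β = 4.5+7 = 11.5.

Posterior: Beta(21, 11.5)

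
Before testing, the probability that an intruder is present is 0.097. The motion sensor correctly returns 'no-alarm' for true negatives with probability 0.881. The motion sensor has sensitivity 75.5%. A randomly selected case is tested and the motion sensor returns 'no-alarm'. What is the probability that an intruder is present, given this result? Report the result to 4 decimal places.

P(H | E) ≈ 0.0290

Let H be the event that an intruder is present. P(H) = 0.097, so P(¬H) = 0.903. With E the 'no-alarm' result, P(E|H) = 0.245 and P(E|¬H) = 0.881.
P(E) = 0.245·0.097 + 0.881·0.903 = 0.023765 + 0.79554 = 0.81931.
By Bayes' theorem, P(H|E) = 0.023765 / 0.81931 = 0.0290.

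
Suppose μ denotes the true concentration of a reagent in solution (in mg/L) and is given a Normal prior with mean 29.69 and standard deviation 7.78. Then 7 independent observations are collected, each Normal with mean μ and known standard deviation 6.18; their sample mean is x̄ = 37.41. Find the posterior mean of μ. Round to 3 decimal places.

Prior precision 1/τ₀² = 1/7.78² = 0.0165212; data precision n/σ² = 7/6.18² = 0.183283.
Posterior precision = 0.0165212 + 0.183283 = 0.199804.
Posterior mean = (0.0165212·29.69 + 0.183283·37.41) / 0.199804 = 36.772.

Posterior mean ≈ 36.772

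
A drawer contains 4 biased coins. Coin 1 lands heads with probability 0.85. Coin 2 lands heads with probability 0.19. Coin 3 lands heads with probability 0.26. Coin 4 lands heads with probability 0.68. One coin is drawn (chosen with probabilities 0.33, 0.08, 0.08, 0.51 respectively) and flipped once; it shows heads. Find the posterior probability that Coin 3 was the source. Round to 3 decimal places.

Tabulate prior·likelihood by source: [1] prior 0.33, lik 0.85, product 0.2805; [2] prior 0.08, lik 0.19, product 0.01520; [3] prior 0.08, lik 0.26, product 0.02080; [4] prior 0.51, lik 0.68, product 0.3468.
Normalizing constant = 0.66330; the posterior for Coin 3 is its product over the sum, 0.02080/0.66330 = 0.031.

Posterior probability ≈ 0.031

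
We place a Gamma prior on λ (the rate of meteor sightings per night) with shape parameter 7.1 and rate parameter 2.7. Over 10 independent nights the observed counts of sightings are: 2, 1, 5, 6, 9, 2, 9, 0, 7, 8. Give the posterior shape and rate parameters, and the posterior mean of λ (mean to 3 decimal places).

Posterior: Gamma(shape=56.1, rate=12.7); mean ≈ 4.417

The Poisson likelihood adds the total count to the shape and the number of exposure periods to the rate. Here ∑xᵢ = 49 and n = 10, so shape 7.1→56.1 and rate 2.7→12.7.
Posterior mean = shape/rate = 56.1/12.7 = 4.417.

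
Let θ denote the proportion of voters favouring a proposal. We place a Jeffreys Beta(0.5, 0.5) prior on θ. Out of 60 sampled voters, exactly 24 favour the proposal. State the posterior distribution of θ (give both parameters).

Posterior: Beta(24.5, 36.5)

Observing 24 successes and 36 failures updates Beta(0.5, 0.5) by adding the success and failure counts to the two shape parameters: α = 0.5+24 = 24.5, β = 0.5+36 = 36.5.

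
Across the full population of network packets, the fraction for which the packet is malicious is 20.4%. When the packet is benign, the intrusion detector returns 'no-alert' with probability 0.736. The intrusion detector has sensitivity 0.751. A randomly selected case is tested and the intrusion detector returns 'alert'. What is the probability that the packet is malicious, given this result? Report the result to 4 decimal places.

Write H for 'the packet is malicious'. Prior odds H:¬H = 0.204/0.796 = 0.25628. For the 'alert' outcome, the likelihood ratio is 0.751/0.264 = 2.8447.
Posterior odds = 0.25628 × 2.8447 = 0.72904, so P(H|E) = 0.72904/(1+0.72904) = 0.4216.

P(H | E) ≈ 0.4216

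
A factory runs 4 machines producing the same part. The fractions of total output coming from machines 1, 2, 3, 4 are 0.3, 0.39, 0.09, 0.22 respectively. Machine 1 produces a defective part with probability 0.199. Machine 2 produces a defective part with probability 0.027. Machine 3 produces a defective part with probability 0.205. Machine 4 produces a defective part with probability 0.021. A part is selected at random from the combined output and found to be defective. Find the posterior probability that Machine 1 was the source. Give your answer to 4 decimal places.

Tabulate prior·likelihood by source: [1] prior 0.3, lik 0.199, product 0.05970; [2] prior 0.39, lik 0.027, product 0.01053; [3] prior 0.09, lik 0.205, product 0.01845; [4] prior 0.22, lik 0.021, product 0.004620.
Normalizing constant = 0.093300; the posterior for Machine 1 is its product over the sum, 0.05970/0.093300 = 0.6399.

Posterior probability ≈ 0.6399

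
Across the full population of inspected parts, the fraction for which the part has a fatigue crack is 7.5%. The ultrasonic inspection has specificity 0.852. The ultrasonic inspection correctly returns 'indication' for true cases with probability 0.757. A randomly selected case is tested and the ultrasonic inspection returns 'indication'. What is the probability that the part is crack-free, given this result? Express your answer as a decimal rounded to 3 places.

Let H be the event that the part has a fatigue crack. P(H) = 0.075, so P(¬H) = 0.925. With E the 'indication' result, P(E|H) = 0.757 and P(E|¬H) = 0.148.
P(E) = 0.757·0.075 + 0.148·0.925 = 0.056775 + 0.13690 = 0.19367.
By Bayes' theorem, P(H|E) = 0.056775 / 0.19367 = 0.293. Hence P(¬H|E) = 1 − 0.293 = 0.707.

P(¬H | E) ≈ 0.707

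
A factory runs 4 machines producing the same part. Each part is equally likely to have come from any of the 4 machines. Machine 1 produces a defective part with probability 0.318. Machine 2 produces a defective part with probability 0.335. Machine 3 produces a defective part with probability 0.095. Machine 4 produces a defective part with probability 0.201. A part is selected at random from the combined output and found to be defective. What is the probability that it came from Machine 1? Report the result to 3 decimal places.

P(defective|M1) = 0.318; P(defective|M2) = 0.335; P(defective|M3) = 0.095; P(defective|M4) = 0.201.
Prior × likelihood for each source: 0.25·0.318=0.07950, 0.25·0.335=0.08375, 0.25·0.095=0.02375, 0.25·0.201=0.05025. Summing gives P(defective) = 0.23725.
P(Machine 1 | defective) = 0.07950 / 0.23725 = 0.335.

Posterior probability ≈ 0.335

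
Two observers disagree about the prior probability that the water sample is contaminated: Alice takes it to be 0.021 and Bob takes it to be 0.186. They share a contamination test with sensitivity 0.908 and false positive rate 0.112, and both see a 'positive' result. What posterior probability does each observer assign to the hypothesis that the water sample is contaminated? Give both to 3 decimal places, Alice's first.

The likelihood ratio for a 'positive' result is 0.908/0.112 = 8.1071.
Alice: prior odds 0.021/0.979 = 0.021450; posterior odds 0.17390; posterior probability 0.148.
Bob: prior odds 0.186/0.814 = 0.22850; posterior odds 1.8525; posterior probability 0.649.

Alice: 0.148; Bob: 0.649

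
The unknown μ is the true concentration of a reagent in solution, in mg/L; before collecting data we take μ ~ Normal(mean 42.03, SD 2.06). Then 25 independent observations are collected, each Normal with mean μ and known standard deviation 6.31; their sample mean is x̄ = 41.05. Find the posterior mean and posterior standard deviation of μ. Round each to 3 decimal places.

Prior precision 1/τ₀² = 1/2.06² = 0.235649; data precision n/σ² = 25/6.31² = 0.627887.
Posterior precision = 0.235649 + 0.627887 = 0.863536, giving posterior SD = 1/√0.863536 = 1.076.
Posterior mean = (0.235649·42.03 + 0.627887·41.05) / 0.863536 = 41.317.

Posterior mean ≈ 41.317; posterior SD ≈ 1.076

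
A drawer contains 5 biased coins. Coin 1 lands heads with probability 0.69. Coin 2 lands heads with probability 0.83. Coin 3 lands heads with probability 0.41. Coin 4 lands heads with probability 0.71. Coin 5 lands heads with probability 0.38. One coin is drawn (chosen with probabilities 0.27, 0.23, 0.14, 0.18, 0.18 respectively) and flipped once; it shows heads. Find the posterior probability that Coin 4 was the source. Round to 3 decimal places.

Tabulate prior·likelihood by source: [1] prior 0.27, lik 0.69, product 0.1863; [2] prior 0.23, lik 0.83, product 0.1909; [3] prior 0.14, lik 0.41, product 0.05740; [4] prior 0.18, lik 0.71, product 0.1278; [5] prior 0.18, lik 0.38, product 0.06840.
Normalizing constant = 0.63080; the posterior for Coin 4 is its product over the sum, 0.1278/0.63080 = 0.203.

Posterior probability ≈ 0.203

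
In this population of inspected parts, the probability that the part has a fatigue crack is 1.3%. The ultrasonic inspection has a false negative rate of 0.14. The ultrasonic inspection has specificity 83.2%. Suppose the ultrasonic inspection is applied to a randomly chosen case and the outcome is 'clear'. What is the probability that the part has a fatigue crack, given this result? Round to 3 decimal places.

P(H | E) ≈ 0.002

Let H be the event that the part has a fatigue crack. P(H) = 0.013, so P(¬H) = 0.987. With E the 'clear' result, P(E|H) = 0.14 and P(E|¬H) = 0.832.
P(E) = 0.14·0.013 + 0.832·0.987 = 0.0018200 + 0.82118 = 0.82300.
By Bayes' theorem, P(H|E) = 0.0018200 / 0.82300 = 0.002.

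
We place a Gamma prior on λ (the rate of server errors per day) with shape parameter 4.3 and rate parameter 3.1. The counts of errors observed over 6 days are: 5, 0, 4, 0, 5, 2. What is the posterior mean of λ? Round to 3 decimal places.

Total count ∑xᵢ = 16 over n = 6 days.
Gamma is conjugate to the Poisson likelihood: posterior is Gamma(shape = 4.3+16 = 20.3, rate = 3.1+6 = 9.1).
E[λ | data] = 20.3/9.1 = 2.231.

Posterior mean ≈ 2.231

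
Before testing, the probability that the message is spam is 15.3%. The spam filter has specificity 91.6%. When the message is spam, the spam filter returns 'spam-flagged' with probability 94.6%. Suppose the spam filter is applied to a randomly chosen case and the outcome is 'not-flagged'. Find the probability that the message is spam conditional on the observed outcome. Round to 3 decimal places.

P(H | E) ≈ 0.011

Write H for 'the message is spam'. Prior odds H:¬H = 0.153/0.847 = 0.18064. For the 'not-flagged' outcome, the likelihood ratio is 0.054/0.916 = 0.058952.
Posterior odds = 0.18064 × 0.058952 = 0.010649, so P(H|E) = 0.010649/(1+0.010649) = 0.011.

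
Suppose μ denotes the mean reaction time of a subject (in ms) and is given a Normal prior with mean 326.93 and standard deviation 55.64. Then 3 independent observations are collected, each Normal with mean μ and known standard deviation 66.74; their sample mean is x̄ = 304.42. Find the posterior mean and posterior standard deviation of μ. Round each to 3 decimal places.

Prior precision 1/τ₀² = 1/55.64² = 0.00032302; data precision n/σ² = 3/66.74² = 0.00067352.
Posterior precision = 0.00032302 + 0.00067352 = 0.00099653, giving posterior SD = 1/√0.00099653 = 31.678.
Posterior mean = (0.00032302·326.93 + 0.00067352·304.42) / 0.00099653 = 311.716.

Posterior mean ≈ 311.716; posterior SD ≈ 31.678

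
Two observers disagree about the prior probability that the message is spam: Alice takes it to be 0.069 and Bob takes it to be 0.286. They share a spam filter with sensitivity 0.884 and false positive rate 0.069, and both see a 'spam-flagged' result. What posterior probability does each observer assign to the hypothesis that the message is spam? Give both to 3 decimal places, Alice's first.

P('+'|H) = 0.884, P('+'|¬H) = 0.069.
Alice: numerator 0.884·0.069 = 0.060996; evidence = 0.060996+0.069·0.931 = 0.12524; posterior = 0.487.
Bob: numerator 0.884·0.286 = 0.25282; evidence = 0.25282+0.069·0.714 = 0.30209; posterior = 0.837.

Alice: 0.487; Bob: 0.837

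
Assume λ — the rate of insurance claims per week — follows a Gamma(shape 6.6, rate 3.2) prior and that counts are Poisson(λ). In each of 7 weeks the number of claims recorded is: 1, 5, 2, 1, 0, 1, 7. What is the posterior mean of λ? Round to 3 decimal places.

Posterior mean ≈ 2.314

The Poisson likelihood adds the total count to the shape and the number of exposure periods to the rate. Here ∑xᵢ = 17 and n = 7, so shape 6.6→23.6 and rate 3.2→10.2.
Posterior mean = shape/rate = 23.6/10.2 = 2.314.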